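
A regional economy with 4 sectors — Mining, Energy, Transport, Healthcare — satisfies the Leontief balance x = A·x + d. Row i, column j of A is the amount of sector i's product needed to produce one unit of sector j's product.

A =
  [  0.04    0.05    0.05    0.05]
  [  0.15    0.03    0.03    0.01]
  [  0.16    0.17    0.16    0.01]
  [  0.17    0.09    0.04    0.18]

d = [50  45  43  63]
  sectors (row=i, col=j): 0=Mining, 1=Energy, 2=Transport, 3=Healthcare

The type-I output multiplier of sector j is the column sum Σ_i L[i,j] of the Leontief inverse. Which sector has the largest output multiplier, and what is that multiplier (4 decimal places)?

Mining (1.7520)

Form M = I − A:
  [  0.96   -0.05   -0.05   -0.05]
  [ -0.15    0.97   -0.03   -0.01]
  [ -0.16   -0.17    0.84   -0.01]
  [ -0.17   -0.09   -0.04    0.82]
Leontief inverse L = M⁻¹:
  [  1.0768    0.0740    0.0700    0.0674]
  [  0.1767    1.0509    0.0492    0.0242]
  [  0.2439    0.2285    1.2147    0.0325]
  [  0.2545    0.1418    0.0792    1.2377]
Total output x = L · d:
  x_0 = 1.0768·50 + 0.0740·45 + 0.0700·43 + 0.0674·63 = 64.4275
  x_1 = 0.1767·50 + 1.0509·45 + 0.0492·43 + 0.0242·63 = 59.7646
  x_2 = 0.2439·50 + 0.2285·45 + 1.2147·43 + 0.0325·63 = 76.7539
  x_3 = 0.2545·50 + 0.1418·45 + 0.0792·43 + 1.2377·63 = 100.4898
Output multipliers (column sums of L):
  Mining: 1.7520
  Energy: 1.4952
  Transport: 1.4130
  Healthcare: 1.3618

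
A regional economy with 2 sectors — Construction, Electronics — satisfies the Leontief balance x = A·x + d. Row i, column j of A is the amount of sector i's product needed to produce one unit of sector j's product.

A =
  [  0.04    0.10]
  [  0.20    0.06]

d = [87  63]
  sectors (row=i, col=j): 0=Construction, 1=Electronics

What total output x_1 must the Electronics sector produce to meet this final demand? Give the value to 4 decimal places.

Form M = I − A:
  [  0.96   -0.10]
  [ -0.20    0.94]
Leontief inverse L = M⁻¹:
  [  1.0653    0.1133]
  [  0.2267    1.0879]
Total output x = L · d:
  x_0 = 1.0653·87 + 0.1133·63 = 99.8187
  x_1 = 0.2267·87 + 1.0879·63 = 88.2593

88.2593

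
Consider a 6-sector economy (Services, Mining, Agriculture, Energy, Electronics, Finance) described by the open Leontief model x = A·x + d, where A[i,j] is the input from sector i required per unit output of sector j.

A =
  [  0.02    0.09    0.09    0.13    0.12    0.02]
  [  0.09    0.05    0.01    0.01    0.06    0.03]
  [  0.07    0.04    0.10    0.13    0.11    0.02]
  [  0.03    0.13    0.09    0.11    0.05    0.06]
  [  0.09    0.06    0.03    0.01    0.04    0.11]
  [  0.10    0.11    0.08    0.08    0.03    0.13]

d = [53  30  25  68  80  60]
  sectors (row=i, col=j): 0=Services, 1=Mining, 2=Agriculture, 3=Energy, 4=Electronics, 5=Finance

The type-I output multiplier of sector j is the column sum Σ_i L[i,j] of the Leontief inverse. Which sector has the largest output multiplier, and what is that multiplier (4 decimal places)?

Form M = I − A:
  [  0.98   -0.09   -0.09   -0.13   -0.12   -0.02]
  [ -0.09    0.95   -0.01   -0.01   -0.06   -0.03]
  [ -0.07   -0.04    0.90   -0.13   -0.11   -0.02]
  [ -0.03   -0.13   -0.09    0.89   -0.05   -0.06]
  [ -0.09   -0.06   -0.03   -0.01    0.96   -0.11]
  [ -0.10   -0.11   -0.08   -0.08   -0.03    0.87]
Leontief inverse L = M⁻¹:
  [  1.0726    0.1517    0.1393    0.1867    0.1714    0.0676]
  [  0.1171    1.0828    0.0357    0.0405    0.0902    0.0551]
  [  0.1203    0.1051    1.1554    0.1955    0.1663    0.0675]
  [  0.0837    0.1925    0.1402    1.1691    0.1027    0.1054]
  [  0.1310    0.1084    0.0691    0.0560    1.0803    0.1488]
  [  0.1614    0.1855    0.1420    0.1540    0.0931    1.1852]
Total output x = L · d:
  x_0 = 1.0726·53 + 0.1517·30 + 0.1393·25 + 0.1867·68 + 0.1714·80 + 0.0676·60 = 95.3515
  x_1 = 0.1171·53 + 1.0828·30 + 0.0357·25 + 0.0405·68 + 0.0902·80 + 0.0551·60 = 52.8586
  x_2 = 0.1203·53 + 0.1051·30 + 1.1554·25 + 0.1955·68 + 0.1663·80 + 0.0675·60 = 69.0559
  x_3 = 0.0837·53 + 0.1925·30 + 0.1402·25 + 1.1691·68 + 0.1027·80 + 0.1054·60 = 107.7564
  x_4 = 0.1310·53 + 0.1084·30 + 0.0691·25 + 0.0560·68 + 1.0803·80 + 0.1488·60 = 111.0824
  x_5 = 0.1614·53 + 0.1855·30 + 0.1420·25 + 0.1540·68 + 0.0931·80 + 1.1852·60 = 106.6978
Output multipliers (column sums of L):
  Services: 1.6862
  Mining: 1.8260
  Agriculture: 1.6818
  Energy: 1.8017
  Electronics: 1.7040
  Finance: 1.6295

Mining (1.8260)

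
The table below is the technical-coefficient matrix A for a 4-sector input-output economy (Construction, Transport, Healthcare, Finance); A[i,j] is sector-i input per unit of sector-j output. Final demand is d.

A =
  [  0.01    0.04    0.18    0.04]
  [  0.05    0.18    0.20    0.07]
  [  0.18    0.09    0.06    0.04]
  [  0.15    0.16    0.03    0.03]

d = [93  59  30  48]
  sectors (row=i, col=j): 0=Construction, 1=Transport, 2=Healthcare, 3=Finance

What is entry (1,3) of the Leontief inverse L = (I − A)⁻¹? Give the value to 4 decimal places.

L[1,3] = 0.1105

Form M = I − A:
  [  0.99   -0.04   -0.18   -0.04]
  [ -0.05    0.82   -0.20   -0.07]
  [ -0.18   -0.09    0.94   -0.04]
  [ -0.15   -0.16   -0.03    0.97]
Leontief inverse L = M⁻¹:
  [  1.0644    0.0882    0.2245    0.0595]
  [  0.1364    1.2809    0.3022    0.1105]
  [  0.2251    0.1493    1.1408    0.0671]
  [  0.1941    0.2295    0.1198    1.0604]
Total output x = L · d:
  x_0 = 1.0644·93 + 0.0882·59 + 0.2245·30 + 0.0595·48 = 113.7808
  x_1 = 0.1364·93 + 1.2809·59 + 0.3022·30 + 0.1105·48 = 102.6261
  x_2 = 0.2251·93 + 0.1493·59 + 1.1408·30 + 0.0671·48 = 67.1918
  x_3 = 0.1941·93 + 0.2295·59 + 0.1198·30 + 1.0604·48 = 86.0856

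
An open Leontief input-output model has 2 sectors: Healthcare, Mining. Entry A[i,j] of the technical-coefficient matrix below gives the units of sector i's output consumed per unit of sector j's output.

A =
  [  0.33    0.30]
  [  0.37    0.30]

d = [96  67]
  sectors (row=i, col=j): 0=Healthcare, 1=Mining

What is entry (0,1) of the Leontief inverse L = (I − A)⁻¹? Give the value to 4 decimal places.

Form M = I − A:
  [  0.67   -0.30]
  [ -0.37    0.70]
Leontief inverse L = M⁻¹:
  [  1.9553    0.8380]
  [  1.0335    1.8715]
Total output x = L · d:
  x_0 = 1.9553·96 + 0.8380·67 = 243.8547
  x_1 = 1.0335·96 + 1.8715·67 = 224.6089

L[0,1] = 0.8380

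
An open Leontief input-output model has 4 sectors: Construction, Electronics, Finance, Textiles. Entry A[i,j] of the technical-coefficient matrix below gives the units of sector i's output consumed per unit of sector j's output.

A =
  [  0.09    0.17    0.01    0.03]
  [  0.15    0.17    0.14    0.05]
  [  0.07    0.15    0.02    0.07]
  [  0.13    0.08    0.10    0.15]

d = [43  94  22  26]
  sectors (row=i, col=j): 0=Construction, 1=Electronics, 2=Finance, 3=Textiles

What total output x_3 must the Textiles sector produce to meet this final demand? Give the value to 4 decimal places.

Form M = I − A:
  [  0.91   -0.17   -0.01   -0.03]
  [ -0.15    0.83   -0.14   -0.05]
  [ -0.07   -0.15    0.98   -0.07]
  [ -0.13   -0.08   -0.10    0.85]
Leontief inverse L = M⁻¹:
  [  1.1531    0.2517    0.0538    0.0599]
  [  0.2441    1.3005    0.1986    0.1015]
  [  0.1351    0.2305    1.0655    0.1061]
  [  0.2152    0.1880    0.1523    1.2077]
Total output x = L · d:
  x_0 = 1.1531·43 + 0.2517·94 + 0.0538·22 + 0.0599·26 = 75.9837
  x_1 = 0.2441·43 + 1.3005·94 + 0.1986·22 + 0.1015·26 = 139.7537
  x_2 = 0.1351·43 + 0.2305·94 + 1.0655·22 + 0.1061·26 = 53.6728
  x_3 = 0.2152·43 + 0.1880·94 + 0.1523·22 + 1.2077·26 = 61.6770

61.6770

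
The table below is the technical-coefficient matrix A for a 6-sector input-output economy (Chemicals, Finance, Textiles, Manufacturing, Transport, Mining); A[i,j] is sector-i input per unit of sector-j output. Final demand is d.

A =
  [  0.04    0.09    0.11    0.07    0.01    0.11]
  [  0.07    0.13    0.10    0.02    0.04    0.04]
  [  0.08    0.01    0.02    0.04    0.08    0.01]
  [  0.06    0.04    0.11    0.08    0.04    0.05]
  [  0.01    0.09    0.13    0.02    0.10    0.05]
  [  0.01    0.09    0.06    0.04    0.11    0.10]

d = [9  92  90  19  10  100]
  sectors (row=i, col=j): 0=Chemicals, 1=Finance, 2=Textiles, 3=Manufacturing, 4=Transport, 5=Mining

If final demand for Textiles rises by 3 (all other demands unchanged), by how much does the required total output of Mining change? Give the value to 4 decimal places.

0.3494

Form M = I − A:
  [  0.96   -0.09   -0.11   -0.07   -0.01   -0.11]
  [ -0.07    0.87   -0.10   -0.02   -0.04   -0.04]
  [ -0.08   -0.01    0.98   -0.04   -0.08   -0.01]
  [ -0.06   -0.04   -0.11    0.92   -0.04   -0.05]
  [ -0.01   -0.09   -0.13   -0.02    0.90   -0.05]
  [ -0.01   -0.09   -0.06   -0.04   -0.11    0.90]
Leontief inverse L = M⁻¹:
  [  1.0736    0.1385    0.1621    0.0994    0.0550    0.1477]
  [  0.1031    1.1796    0.1518    0.0450    0.0781    0.0735]
  [  0.0960    0.0390    1.0575    0.0579    0.1035    0.0342]
  [  0.0898    0.0786    0.1578    1.1076    0.0778    0.0821]
  [  0.0402    0.1348    0.1797    0.0421    1.1450    0.0789]
  [  0.0375    0.1421    0.1165    0.0638    0.1587    1.1357]
Total output x = L · d:
  x_0 = 1.0736·9 + 0.1385·92 + 0.1621·90 + 0.0994·19 + 0.0550·10 + 0.1477·100 = 54.2046
  x_1 = 0.1031·9 + 1.1796·92 + 0.1518·90 + 0.0450·19 + 0.0781·10 + 0.0735·100 = 132.1041
  x_2 = 0.0960·9 + 0.0390·92 + 1.0575·90 + 0.0579·19 + 0.1035·10 + 0.0342·100 = 105.1797
  x_3 = 0.0898·9 + 0.0786·92 + 0.1578·90 + 1.1076·19 + 0.0778·10 + 0.0821·100 = 52.2628
  x_4 = 0.0402·9 + 0.1348·92 + 0.1797·90 + 0.0421·19 + 1.1450·10 + 0.0789·100 = 49.0698
  x_5 = 0.0375·9 + 0.1421·92 + 0.1165·90 + 0.0638·19 + 0.1587·10 + 1.1357·100 = 140.2560
Δx_5 = L[5,2] · Δd_2 = 0.1165 · 3 = 0.3494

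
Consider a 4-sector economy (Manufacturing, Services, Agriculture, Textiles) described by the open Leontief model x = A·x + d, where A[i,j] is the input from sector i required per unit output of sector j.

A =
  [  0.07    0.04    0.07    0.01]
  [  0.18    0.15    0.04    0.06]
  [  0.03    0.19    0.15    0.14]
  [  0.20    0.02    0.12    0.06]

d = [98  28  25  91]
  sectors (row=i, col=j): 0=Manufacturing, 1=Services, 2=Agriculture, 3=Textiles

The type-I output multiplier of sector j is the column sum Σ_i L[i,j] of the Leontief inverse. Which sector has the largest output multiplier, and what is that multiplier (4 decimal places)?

Manufacturing (1.7529)

Form M = I − A:
  [  0.93   -0.04   -0.07   -0.01]
  [ -0.18    0.85   -0.04   -0.06]
  [ -0.03   -0.19    0.85   -0.14]
  [ -0.20   -0.02   -0.12    0.94]
Leontief inverse L = M⁻¹:
  [  1.0996    0.0745    0.0984    0.0311]
  [  0.2575    1.2112    0.0914    0.0937]
  [  0.1387    0.2862    1.2300    0.2029]
  [  0.2571    0.0782    0.1799    1.0984]
Total output x = L · d:
  x_0 = 1.0996·98 + 0.0745·28 + 0.0984·25 + 0.0311·91 = 115.1342
  x_1 = 0.2575·98 + 1.2112·28 + 0.0914·25 + 0.0937·91 = 69.9616
  x_2 = 0.1387·98 + 0.2862·28 + 1.2300·25 + 0.2029·91 = 70.8279
  x_3 = 0.2571·98 + 0.0782·28 + 0.1799·25 + 1.0984·91 = 131.8355
Output multipliers (column sums of L):
  Manufacturing: 1.7529
  Services: 1.6501
  Agriculture: 1.5998
  Textiles: 1.4261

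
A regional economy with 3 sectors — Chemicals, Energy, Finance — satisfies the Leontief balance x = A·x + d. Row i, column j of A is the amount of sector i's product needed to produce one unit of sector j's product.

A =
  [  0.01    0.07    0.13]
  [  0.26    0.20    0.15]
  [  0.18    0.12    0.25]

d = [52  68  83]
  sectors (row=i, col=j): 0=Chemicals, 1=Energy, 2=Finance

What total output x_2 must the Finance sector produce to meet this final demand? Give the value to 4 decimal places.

Form M = I − A:
  [  0.99   -0.07   -0.13]
  [ -0.26    0.80   -0.15]
  [ -0.18   -0.12    0.75]
Leontief inverse L = M⁻¹:
  [  1.0821    0.1266    0.2129]
  [  0.4127    1.3370    0.3389]
  [  0.3257    0.2443    1.4387]
Total output x = L · d:
  x_0 = 1.0821·52 + 0.1266·68 + 0.2129·83 = 82.5456
  x_1 = 0.4127·52 + 1.3370·68 + 0.3389·83 = 140.5071
  x_2 = 0.3257·52 + 0.2443·68 + 1.4387·83 = 152.9587

152.9587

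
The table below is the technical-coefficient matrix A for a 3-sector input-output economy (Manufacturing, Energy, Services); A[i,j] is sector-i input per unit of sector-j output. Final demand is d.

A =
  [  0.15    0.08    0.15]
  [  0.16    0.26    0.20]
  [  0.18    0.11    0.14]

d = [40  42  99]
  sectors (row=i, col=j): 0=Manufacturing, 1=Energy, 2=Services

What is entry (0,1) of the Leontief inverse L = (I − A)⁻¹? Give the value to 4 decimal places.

L[0,1] = 0.1756

Form M = I − A:
  [  0.85   -0.08   -0.15]
  [ -0.16    0.74   -0.20]
  [ -0.18   -0.11    0.86]
Leontief inverse L = M⁻¹:
  [  1.2649    0.1756    0.2615]
  [  0.3574    1.4494    0.3994]
  [  0.3105    0.2221    1.2686]
Total output x = L · d:
  x_0 = 1.2649·40 + 0.1756·42 + 0.2615·99 = 83.8561
  x_1 = 0.3574·40 + 1.4494·42 + 0.3994·99 = 114.7093
  x_2 = 0.3105·40 + 0.2221·42 + 1.2686·99 = 147.3397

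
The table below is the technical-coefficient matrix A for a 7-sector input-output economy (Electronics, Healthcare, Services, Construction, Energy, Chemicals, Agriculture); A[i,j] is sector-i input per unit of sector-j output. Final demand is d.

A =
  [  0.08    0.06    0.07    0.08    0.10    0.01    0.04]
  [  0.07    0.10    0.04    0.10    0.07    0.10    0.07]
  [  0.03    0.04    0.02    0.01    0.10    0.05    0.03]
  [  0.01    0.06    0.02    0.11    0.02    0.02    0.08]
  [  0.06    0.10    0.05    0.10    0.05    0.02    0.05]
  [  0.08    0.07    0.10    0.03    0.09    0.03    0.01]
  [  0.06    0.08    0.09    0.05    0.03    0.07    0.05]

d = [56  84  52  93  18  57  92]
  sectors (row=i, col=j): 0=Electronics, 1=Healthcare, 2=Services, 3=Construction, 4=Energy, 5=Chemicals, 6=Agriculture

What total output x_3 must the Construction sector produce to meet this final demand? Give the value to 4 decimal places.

Form M = I − A:
  [  0.92   -0.06   -0.07   -0.08   -0.10   -0.01   -0.04]
  [ -0.07    0.90   -0.04   -0.10   -0.07   -0.10   -0.07]
  [ -0.03   -0.04    0.98   -0.01   -0.10   -0.05   -0.03]
  [ -0.01   -0.06   -0.02    0.89   -0.02   -0.02   -0.08]
  [ -0.06   -0.10   -0.05   -0.10    0.95   -0.02   -0.05]
  [ -0.08   -0.07   -0.10   -0.03   -0.09    0.97   -0.01]
  [ -0.06   -0.08   -0.09   -0.05   -0.03   -0.07    0.95]
Leontief inverse L = M⁻¹:
  [  1.1188    0.1149    0.1062    0.1369    0.1466    0.0404    0.0786]
  [  0.1222    1.1704    0.0917    0.1694    0.1294    0.1412    0.1168]
  [  0.0587    0.0783    1.0475    0.0460    0.1315    0.0701    0.0528]
  [  0.0360    0.1000    0.0474    1.1518    0.0482    0.0458    0.1104]
  [  0.0982    0.1546    0.0861    0.1570    1.0946    0.0537    0.0896]
  [  0.1184    0.1208    0.1341    0.0795    0.1389    1.0591    0.0433]
  [  0.1002    0.1323    0.1288    0.0987    0.0800    0.1032    1.0843]
Total output x = L · d:
  x_0 = 1.1188·56 + 0.1149·84 + 0.1062·52 + 0.1369·93 + 0.1466·18 + 0.0404·57 + 0.0786·92 = 102.7305
  x_1 = 0.1222·56 + 1.1704·84 + 0.0917·52 + 0.1694·93 + 0.1294·18 + 0.1412·57 + 0.1168·92 = 146.8058
  x_2 = 0.0587·56 + 0.0783·84 + 1.0475·52 + 0.0460·93 + 0.1315·18 + 0.0701·57 + 0.0528·92 = 79.8345
  x_3 = 0.0360·56 + 0.1000·84 + 0.0474·52 + 1.1518·93 + 0.0482·18 + 0.0458·57 + 0.1104·92 = 133.6380
  x_4 = 0.0982·56 + 0.1546·84 + 0.0861·52 + 0.1570·93 + 1.0946·18 + 0.0537·57 + 0.0896·92 = 68.5723
  x_5 = 0.1184·56 + 0.1208·84 + 0.1341·52 + 0.0795·93 + 0.1389·18 + 1.0591·57 + 0.0433·92 = 97.9956
  x_6 = 0.1002·56 + 0.1323·84 + 0.1288·52 + 0.0987·93 + 0.0800·18 + 0.1032·57 + 1.0843·92 = 139.6759

133.6380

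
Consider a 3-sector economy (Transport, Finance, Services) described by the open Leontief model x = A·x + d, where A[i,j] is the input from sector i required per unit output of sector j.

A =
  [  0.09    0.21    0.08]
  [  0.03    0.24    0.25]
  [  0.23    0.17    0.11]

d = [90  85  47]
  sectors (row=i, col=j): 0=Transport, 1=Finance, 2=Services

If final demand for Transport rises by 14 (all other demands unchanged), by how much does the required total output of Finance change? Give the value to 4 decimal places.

Form M = I − A:
  [  0.91   -0.21   -0.08]
  [ -0.03    0.76   -0.25]
  [ -0.23   -0.17    0.89]
Leontief inverse L = M⁻¹:
  [  1.1636    0.3680    0.2080]
  [  0.1546    1.4529    0.4220]
  [  0.3302    0.3726    1.2580]
Total output x = L · d:
  x_0 = 1.1636·90 + 0.3680·85 + 0.2080·47 = 145.7824
  x_1 = 0.1546·90 + 1.4529·85 + 0.4220·47 = 157.2407
  x_2 = 0.3302·90 + 0.3726·85 + 1.2580·47 = 120.5178
Δx_1 = L[1,0] · Δd_0 = 0.1546 · 14 = 2.1638

2.1638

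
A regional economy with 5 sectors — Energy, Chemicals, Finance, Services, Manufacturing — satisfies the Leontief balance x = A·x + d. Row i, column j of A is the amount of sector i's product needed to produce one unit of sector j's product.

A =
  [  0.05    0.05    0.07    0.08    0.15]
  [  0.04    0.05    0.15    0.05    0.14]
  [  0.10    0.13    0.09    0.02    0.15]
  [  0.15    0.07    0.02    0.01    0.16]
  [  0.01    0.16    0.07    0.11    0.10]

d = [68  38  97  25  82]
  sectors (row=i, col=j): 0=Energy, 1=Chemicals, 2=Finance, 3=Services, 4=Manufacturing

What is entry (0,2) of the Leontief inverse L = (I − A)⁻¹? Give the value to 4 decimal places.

L[0,2] = 0.1263

Form M = I − A:
  [  0.95   -0.05   -0.07   -0.08   -0.15]
  [ -0.04    0.95   -0.15   -0.05   -0.14]
  [ -0.10   -0.13    0.91   -0.02   -0.15]
  [ -0.15   -0.07   -0.02    0.99   -0.16]
  [ -0.01   -0.16   -0.07   -0.11    0.90]
Leontief inverse L = M⁻¹:
  [  1.0934    0.1253    0.1263    0.1244    0.2449]
  [  0.0881    1.1348    0.2147    0.0959    0.2440]
  [  0.1470    0.2181    1.1684    0.0761    0.2667]
  [  0.1849    0.1420    0.0806    1.0622    0.2552]
  [  0.0618    0.2375    0.1403    0.1542    1.2091]
Total output x = L · d:
  x_0 = 1.0934·68 + 0.1253·38 + 0.1263·97 + 0.1244·25 + 0.2449·82 = 114.5599
  x_1 = 0.0881·68 + 1.1348·38 + 0.2147·97 + 0.0959·25 + 0.2440·82 = 92.3490
  x_2 = 0.1470·68 + 0.2181·38 + 1.1684·97 + 0.0761·25 + 0.2667·82 = 155.3878
  x_3 = 0.1849·68 + 0.1420·38 + 0.0806·97 + 1.0622·25 + 0.2552·82 = 73.2635
  x_4 = 0.0618·68 + 0.2375·38 + 0.1403·97 + 0.1542·25 + 1.2091·82 = 129.8418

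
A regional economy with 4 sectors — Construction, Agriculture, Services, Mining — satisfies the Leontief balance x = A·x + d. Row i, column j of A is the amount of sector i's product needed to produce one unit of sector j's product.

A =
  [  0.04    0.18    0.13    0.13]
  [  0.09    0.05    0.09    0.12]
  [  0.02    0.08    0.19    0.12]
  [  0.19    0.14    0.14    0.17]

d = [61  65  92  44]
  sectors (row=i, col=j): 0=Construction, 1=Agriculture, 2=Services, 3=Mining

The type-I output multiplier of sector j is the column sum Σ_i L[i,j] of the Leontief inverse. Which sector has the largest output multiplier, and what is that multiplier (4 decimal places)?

Services (2.0554)

Form M = I − A:
  [  0.96   -0.18   -0.13   -0.13]
  [ -0.09    0.95   -0.09   -0.12]
  [ -0.02   -0.08    0.81   -0.12]
  [ -0.19   -0.14   -0.14    0.83]
Leontief inverse L = M⁻¹:
  [  1.1222    0.2711    0.2537    0.2516]
  [  0.1521    1.1287    0.1868    0.2140]
  [  0.0868    0.1596    1.3052    0.2254]
  [  0.2972    0.2794    0.3097    1.3365]
Total output x = L · d:
  x_0 = 1.1222·61 + 0.2711·65 + 0.2537·92 + 0.2516·44 = 120.4851
  x_1 = 0.1521·61 + 1.1287·65 + 0.1868·92 + 0.2140·44 = 109.2454
  x_2 = 0.0868·61 + 0.1596·65 + 1.3052·92 + 0.2254·44 = 145.6542
  x_3 = 0.2972·61 + 0.2794·65 + 0.3097·92 + 1.3365·44 = 123.5881
Output multipliers (column sums of L):
  Construction: 1.6581
  Agriculture: 1.8387
  Services: 2.0554
  Mining: 2.0275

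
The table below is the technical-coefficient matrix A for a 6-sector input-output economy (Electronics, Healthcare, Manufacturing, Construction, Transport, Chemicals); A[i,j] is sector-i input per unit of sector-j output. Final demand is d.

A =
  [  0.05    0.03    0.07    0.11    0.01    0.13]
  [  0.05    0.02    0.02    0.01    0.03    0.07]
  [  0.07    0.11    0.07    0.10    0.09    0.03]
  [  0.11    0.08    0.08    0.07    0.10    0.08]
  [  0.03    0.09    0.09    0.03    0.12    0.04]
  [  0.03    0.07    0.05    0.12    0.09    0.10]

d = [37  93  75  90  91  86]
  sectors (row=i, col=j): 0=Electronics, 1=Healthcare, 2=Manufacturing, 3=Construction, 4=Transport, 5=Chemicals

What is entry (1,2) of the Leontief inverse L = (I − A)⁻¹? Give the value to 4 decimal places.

Form M = I − A:
  [  0.95   -0.03   -0.07   -0.11   -0.01   -0.13]
  [ -0.05    0.98   -0.02   -0.01   -0.03   -0.07]
  [ -0.07   -0.11    0.93   -0.10   -0.09   -0.03]
  [ -0.11   -0.08   -0.08    0.93   -0.10   -0.08]
  [ -0.03   -0.09   -0.09   -0.03    0.88   -0.04]
  [ -0.03   -0.07   -0.05   -0.12   -0.09    0.90]
Leontief inverse L = M⁻¹:
  [  1.0927    0.0793    0.1147    0.1685    0.0650    0.1857]
  [  0.0671    1.0422    0.0413    0.0380    0.0549    0.0980]
  [  0.1159    0.1613    1.1194    0.1518    0.1474    0.0866]
  [  0.1585    0.1383    0.1362    1.1343    0.1643    0.1463]
  [  0.0648    0.1362    0.1318    0.0718    1.1719    0.0828]
  [  0.0757    0.1247    0.1006    0.1754    0.1537    1.1575]
Total output x = L · d:
  x_0 = 1.0927·37 + 0.0793·93 + 0.1147·75 + 0.1685·90 + 0.0650·91 + 0.1857·86 = 93.4563
  x_1 = 0.0671·37 + 1.0422·93 + 0.0413·75 + 0.0380·90 + 0.0549·91 + 0.0980·86 = 119.3448
  x_2 = 0.1159·37 + 0.1613·93 + 1.1194·75 + 0.1518·90 + 0.1474·91 + 0.0866·86 = 137.7745
  x_3 = 0.1585·37 + 0.1383·93 + 0.1362·75 + 1.1343·90 + 0.1643·91 + 0.1463·86 = 158.5681
  x_4 = 0.0648·37 + 0.1362·93 + 0.1318·75 + 0.0718·90 + 1.1719·91 + 0.0828·86 = 145.1729
  x_5 = 0.0757·37 + 0.1247·93 + 0.1006·75 + 0.1754·90 + 0.1537·91 + 1.1575·86 = 151.2670

L[1,2] = 0.0413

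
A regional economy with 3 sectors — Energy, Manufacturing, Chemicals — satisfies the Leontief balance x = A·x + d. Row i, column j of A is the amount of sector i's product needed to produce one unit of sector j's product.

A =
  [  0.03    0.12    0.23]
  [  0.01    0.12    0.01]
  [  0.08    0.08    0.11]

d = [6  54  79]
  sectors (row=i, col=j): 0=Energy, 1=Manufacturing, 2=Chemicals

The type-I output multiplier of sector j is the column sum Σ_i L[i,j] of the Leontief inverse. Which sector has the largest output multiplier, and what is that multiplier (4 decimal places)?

Form M = I − A:
  [  0.97   -0.12   -0.23]
  [ -0.01    0.88   -0.01]
  [ -0.08   -0.08    0.89]
Leontief inverse L = M⁻¹:
  [  1.0553    0.1689    0.2746]
  [  0.0131    1.1396    0.0162]
  [  0.0960    0.1176    1.1497]
Total output x = L · d:
  x_0 = 1.0553·6 + 0.1689·54 + 0.2746·79 = 37.1460
  x_1 = 0.0131·6 + 1.1396·54 + 0.0162·79 = 62.8966
  x_2 = 0.0960·6 + 0.1176·54 + 1.1497·79 = 97.7566
Output multipliers (column sums of L):
  Energy: 1.1644
  Manufacturing: 1.4261
  Chemicals: 1.4405

Chemicals (1.4405)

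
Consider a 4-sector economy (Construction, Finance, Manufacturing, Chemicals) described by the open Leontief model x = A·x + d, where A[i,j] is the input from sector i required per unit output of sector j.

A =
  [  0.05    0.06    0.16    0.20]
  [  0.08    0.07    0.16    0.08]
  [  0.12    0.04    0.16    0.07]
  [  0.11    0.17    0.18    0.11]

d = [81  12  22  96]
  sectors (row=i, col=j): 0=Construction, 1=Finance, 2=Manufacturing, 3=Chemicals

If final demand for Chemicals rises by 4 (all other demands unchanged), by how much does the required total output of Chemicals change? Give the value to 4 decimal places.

4.8800

Form M = I − A:
  [  0.95   -0.06   -0.16   -0.20]
  [ -0.08    0.93   -0.16   -0.08]
  [ -0.12   -0.04    0.84   -0.07]
  [ -0.11   -0.17   -0.18    0.89]
Leontief inverse L = M⁻¹:
  [  1.1369    0.1399    0.3058    0.2921]
  [  0.1477    1.1252    0.2759    0.1560]
  [  0.1866    0.0945    1.2763    0.1508]
  [  0.2065    0.2513    0.3486    1.2200]
Total output x = L · d:
  x_0 = 1.1369·81 + 0.1399·12 + 0.3058·22 + 0.2921·96 = 128.5330
  x_1 = 0.1477·81 + 1.1252·12 + 0.2759·22 + 0.1560·96 = 46.5106
  x_2 = 0.1866·81 + 0.0945·12 + 1.2763·22 + 0.1508·96 = 58.8113
  x_3 = 0.2065·81 + 0.2513·12 + 0.3486·22 + 1.2200·96 = 144.5297
Δx_3 = L[3,3] · Δd_3 = 1.2200 · 4 = 4.8800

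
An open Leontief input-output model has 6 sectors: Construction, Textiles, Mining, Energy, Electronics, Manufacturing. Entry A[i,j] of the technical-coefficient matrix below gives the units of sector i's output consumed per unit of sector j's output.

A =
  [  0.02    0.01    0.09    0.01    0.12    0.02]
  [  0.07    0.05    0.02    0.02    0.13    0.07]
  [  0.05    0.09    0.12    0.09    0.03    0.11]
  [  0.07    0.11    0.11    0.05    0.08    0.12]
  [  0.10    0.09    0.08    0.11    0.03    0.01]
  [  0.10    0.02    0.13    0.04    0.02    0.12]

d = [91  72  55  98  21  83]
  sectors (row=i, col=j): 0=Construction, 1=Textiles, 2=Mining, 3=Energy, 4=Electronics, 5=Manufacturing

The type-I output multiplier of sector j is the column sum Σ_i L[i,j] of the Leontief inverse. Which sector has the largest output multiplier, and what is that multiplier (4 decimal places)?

Mining (1.9593)

Form M = I − A:
  [  0.98   -0.01   -0.09   -0.01   -0.12   -0.02]
  [ -0.07    0.95   -0.02   -0.02   -0.13   -0.07]
  [ -0.05   -0.09    0.88   -0.09   -0.03   -0.11]
  [ -0.07   -0.11   -0.11    0.95   -0.08   -0.12]
  [ -0.10   -0.09   -0.08   -0.11    0.97   -0.01]
  [ -0.10   -0.02   -0.13   -0.04   -0.02    0.88]
Leontief inverse L = M⁻¹:
  [  1.0537    0.0438    0.1351    0.0438    0.1451    0.0519]
  [  0.1135    1.0855    0.0744    0.0551    0.1686    0.1077]
  [  0.1086    0.1427    1.2025    0.1356    0.0847    0.1836]
  [  0.1342    0.1647    0.1961    1.1003    0.1394    0.1923]
  [  0.1449    0.1363    0.1444    0.1464    1.0850    0.0645]
  [  0.1477    0.0613    0.2069    0.0796    0.0638    1.1820]
Total output x = L · d:
  x_0 = 1.0537·91 + 0.0438·72 + 0.1351·55 + 0.0438·98 + 0.1451·21 + 0.0519·83 = 118.1165
  x_1 = 0.1135·91 + 1.0855·72 + 0.0744·55 + 0.0551·98 + 0.1686·21 + 0.1077·83 = 110.4531
  x_2 = 0.1086·91 + 0.1427·72 + 1.2025·55 + 0.1356·98 + 0.0847·21 + 0.1836·83 = 116.5962
  x_3 = 0.1342·91 + 0.1647·72 + 0.1961·55 + 1.1003·98 + 0.1394·21 + 0.1923·83 = 161.5746
  x_4 = 0.1449·91 + 0.1363·72 + 0.1444·55 + 0.1464·98 + 1.0850·21 + 0.0645·83 = 73.4208
  x_5 = 0.1477·91 + 0.0613·72 + 0.2069·55 + 0.0796·98 + 0.0638·21 + 1.1820·83 = 136.4882
Output multipliers (column sums of L):
  Construction: 1.7025
  Textiles: 1.6342
  Mining: 1.9593
  Energy: 1.5609
  Electronics: 1.6866
  Manufacturing: 1.7820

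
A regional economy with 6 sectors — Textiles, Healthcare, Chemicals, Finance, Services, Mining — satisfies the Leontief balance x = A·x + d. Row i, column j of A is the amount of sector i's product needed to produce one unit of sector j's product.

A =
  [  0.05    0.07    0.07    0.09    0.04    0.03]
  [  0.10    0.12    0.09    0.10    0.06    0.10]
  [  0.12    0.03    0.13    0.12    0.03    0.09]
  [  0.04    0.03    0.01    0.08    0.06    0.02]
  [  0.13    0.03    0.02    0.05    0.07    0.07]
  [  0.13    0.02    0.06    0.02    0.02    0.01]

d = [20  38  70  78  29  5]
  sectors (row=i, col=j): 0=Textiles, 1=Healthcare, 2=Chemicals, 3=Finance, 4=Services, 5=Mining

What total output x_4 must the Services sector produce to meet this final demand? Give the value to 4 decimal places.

Form M = I − A:
  [  0.95   -0.07   -0.07   -0.09   -0.04   -0.03]
  [ -0.10    0.88   -0.09   -0.10   -0.06   -0.10]
  [ -0.12   -0.03    0.87   -0.12   -0.03   -0.09]
  [ -0.04   -0.03   -0.01    0.92   -0.06   -0.02]
  [ -0.13   -0.03   -0.02   -0.05    0.93   -0.07]
  [ -0.13   -0.02   -0.06   -0.02   -0.02    0.99]
Leontief inverse L = M⁻¹:
  [  1.0998    0.0994    0.1061    0.1372    0.0673    0.0605]
  [  0.1836    1.1689    0.1502    0.1734    0.1025    0.1480]
  [  0.1911    0.0671    1.1843    0.1868    0.0656    0.1286]
  [  0.0712    0.0479    0.0278    1.1079    0.0793    0.0375]
  [  0.1800    0.0589    0.0534    0.0927    1.0966    0.0957]
  [  0.1648    0.0429    0.0904    0.0571    0.0386    1.0315]
Total output x = L · d:
  x_0 = 1.0998·20 + 0.0994·38 + 0.1061·70 + 0.1372·78 + 0.0673·29 + 0.0605·5 = 46.1557
  x_1 = 0.1836·20 + 1.1689·38 + 0.1502·70 + 0.1734·78 + 0.1025·29 + 0.1480·5 = 75.8450
  x_2 = 0.1911·20 + 0.0671·38 + 1.1843·70 + 0.1868·78 + 0.0656·29 + 0.1286·5 = 106.3871
  x_3 = 0.0712·20 + 0.0479·38 + 0.0278·70 + 1.1079·78 + 0.0793·29 + 0.0375·5 = 94.0979
  x_4 = 0.1800·20 + 0.0589·38 + 0.0534·70 + 0.0927·78 + 1.0966·29 + 0.0957·5 = 49.0829
  x_5 = 0.1648·20 + 0.0429·38 + 0.0904·70 + 0.0571·78 + 0.0386·29 + 1.0315·5 = 21.9838

49.0829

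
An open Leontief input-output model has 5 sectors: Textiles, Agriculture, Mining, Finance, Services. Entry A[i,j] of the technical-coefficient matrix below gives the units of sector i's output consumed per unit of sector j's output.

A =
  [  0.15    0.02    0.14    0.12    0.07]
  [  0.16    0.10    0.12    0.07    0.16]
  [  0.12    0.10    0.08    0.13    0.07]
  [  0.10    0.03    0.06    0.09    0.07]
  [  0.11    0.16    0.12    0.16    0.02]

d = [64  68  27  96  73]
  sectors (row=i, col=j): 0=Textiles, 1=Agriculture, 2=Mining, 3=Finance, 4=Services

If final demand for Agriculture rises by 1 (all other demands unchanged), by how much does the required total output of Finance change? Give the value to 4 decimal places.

0.0787

Form M = I − A:
  [  0.85   -0.02   -0.14   -0.12   -0.07]
  [ -0.16    0.90   -0.12   -0.07   -0.16]
  [ -0.12   -0.10    0.92   -0.13   -0.07]
  [ -0.10   -0.03   -0.06    0.91   -0.07]
  [ -0.11   -0.16   -0.12   -0.16    0.98]
Leontief inverse L = M⁻¹:
  [  1.2718    0.0872    0.2382    0.2328    0.1387]
  [  0.3188    1.1980    0.2516    0.2144    0.2517]
  [  0.2463    0.1709    1.1816    0.2403    0.1471]
  [  0.1862    0.0787    0.1304    1.1690    0.1190]
  [  0.2554    0.2392    0.2338    0.2814    1.1145]
Total output x = L · d:
  x_0 = 1.2718·64 + 0.0872·68 + 0.2382·27 + 0.2328·96 + 0.1387·73 = 126.2344
  x_1 = 0.3188·64 + 1.1980·68 + 0.2516·27 + 0.2144·96 + 0.2517·73 = 147.6156
  x_2 = 0.2463·64 + 0.1709·68 + 1.1816·27 + 0.2403·96 + 0.1471·73 = 93.0884
  x_3 = 0.1862·64 + 0.0787·68 + 0.1304·27 + 1.1690·96 + 0.1190·73 = 141.7008
  x_4 = 0.2554·64 + 0.2392·68 + 0.2338·27 + 0.2814·96 + 1.1145·73 = 147.2929
Δx_3 = L[3,1] · Δd_1 = 0.0787 · 1 = 0.0787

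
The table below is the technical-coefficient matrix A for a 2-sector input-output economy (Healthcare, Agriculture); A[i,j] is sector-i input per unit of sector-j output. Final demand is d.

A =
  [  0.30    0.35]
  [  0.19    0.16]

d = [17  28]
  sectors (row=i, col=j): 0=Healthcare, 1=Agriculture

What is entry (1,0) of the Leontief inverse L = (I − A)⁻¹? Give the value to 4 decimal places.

L[1,0] = 0.3643

Form M = I − A:
  [  0.70   -0.35]
  [ -0.19    0.84]
Leontief inverse L = M⁻¹:
  [  1.6107    0.6711]
  [  0.3643    1.3423]
Total output x = L · d:
  x_0 = 1.6107·17 + 0.6711·28 = 46.1745
  x_1 = 0.3643·17 + 1.3423·28 = 43.7776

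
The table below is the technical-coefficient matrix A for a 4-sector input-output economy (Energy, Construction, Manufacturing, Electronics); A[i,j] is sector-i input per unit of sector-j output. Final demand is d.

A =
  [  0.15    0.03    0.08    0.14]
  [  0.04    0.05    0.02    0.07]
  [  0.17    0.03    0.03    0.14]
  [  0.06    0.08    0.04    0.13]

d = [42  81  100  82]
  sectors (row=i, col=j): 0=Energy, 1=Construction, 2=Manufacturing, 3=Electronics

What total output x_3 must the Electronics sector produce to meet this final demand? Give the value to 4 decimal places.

Form M = I − A:
  [  0.85   -0.03   -0.08   -0.14]
  [ -0.04    0.95   -0.02   -0.07]
  [ -0.17   -0.03    0.97   -0.14]
  [ -0.06   -0.08   -0.04    0.87]
Leontief inverse L = M⁻¹:
  [  1.2169    0.0603    0.1106    0.2185]
  [  0.0635    1.0641    0.0313    0.1009]
  [  0.2297    0.0586    1.0598    0.2122]
  [  0.1003    0.1047    0.0592    1.1835]
Total output x = L · d:
  x_0 = 1.2169·42 + 0.0603·81 + 0.1106·100 + 0.2185·82 = 84.9691
  x_1 = 0.0635·42 + 1.0641·81 + 0.0313·100 + 0.1009·82 = 100.2643
  x_2 = 0.2297·42 + 0.0586·81 + 1.0598·100 + 0.2122·82 = 137.7795
  x_3 = 0.1003·42 + 0.1047·81 + 0.0592·100 + 1.1835·82 = 115.6672

115.6672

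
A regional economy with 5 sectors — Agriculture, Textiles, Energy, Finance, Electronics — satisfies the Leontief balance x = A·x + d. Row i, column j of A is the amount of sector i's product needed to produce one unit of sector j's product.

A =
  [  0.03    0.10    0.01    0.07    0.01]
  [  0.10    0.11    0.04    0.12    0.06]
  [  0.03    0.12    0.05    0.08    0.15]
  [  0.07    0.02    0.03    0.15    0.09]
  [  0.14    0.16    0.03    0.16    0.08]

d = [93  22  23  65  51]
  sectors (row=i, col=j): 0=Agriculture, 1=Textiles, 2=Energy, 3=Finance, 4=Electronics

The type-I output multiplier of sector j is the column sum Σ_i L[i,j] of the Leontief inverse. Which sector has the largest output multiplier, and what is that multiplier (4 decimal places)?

Finance (1.9914)

Form M = I − A:
  [  0.97   -0.10   -0.01   -0.07   -0.01]
  [ -0.10    0.89   -0.04   -0.12   -0.06]
  [ -0.03   -0.12    0.95   -0.08   -0.15]
  [ -0.07   -0.02   -0.03    0.85   -0.09]
  [ -0.14   -0.16   -0.03   -0.16    0.92]
Leontief inverse L = M⁻¹:
  [  1.0583    0.1306    0.0213    0.1141    0.0347]
  [  0.1532    1.1730    0.0609    0.2043    0.1081]
  [  0.0959    0.1966    1.0740    0.1755    0.2061]
  [  0.1165    0.0710    0.0471    1.2256    0.1335]
  [  0.2111    0.2426    0.0571    0.2718    1.1410]
Total output x = L · d:
  x_0 = 1.0583·93 + 0.1306·22 + 0.0213·23 + 0.1141·65 + 0.0347·51 = 110.9699
  x_1 = 0.1532·93 + 1.1730·22 + 0.0609·23 + 0.2043·65 + 0.1081·51 = 60.2407
  x_2 = 0.0959·93 + 0.1966·22 + 1.0740·23 + 0.1755·65 + 0.2061·51 = 59.8677
  x_3 = 0.1165·93 + 0.0710·22 + 0.0471·23 + 1.2256·65 + 0.1335·51 = 99.9538
  x_4 = 0.2111·93 + 0.2426·22 + 0.0571·23 + 0.2718·65 + 1.1410·51 = 102.1336
Output multipliers (column sums of L):
  Agriculture: 1.6349
  Textiles: 1.8138
  Energy: 1.2604
  Finance: 1.9914
  Electronics: 1.6233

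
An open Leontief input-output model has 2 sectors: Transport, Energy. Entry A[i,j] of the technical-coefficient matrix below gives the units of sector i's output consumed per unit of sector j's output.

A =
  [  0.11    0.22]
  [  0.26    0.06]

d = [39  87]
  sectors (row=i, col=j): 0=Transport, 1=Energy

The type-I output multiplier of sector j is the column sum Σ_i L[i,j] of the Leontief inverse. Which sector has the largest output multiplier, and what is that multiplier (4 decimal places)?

Transport (1.5396)

Form M = I − A:
  [  0.89   -0.22]
  [ -0.26    0.94]
Leontief inverse L = M⁻¹:
  [  1.2061    0.2823]
  [  0.3336    1.1419]
Total output x = L · d:
  x_0 = 1.2061·39 + 0.2823·87 = 71.5935
  x_1 = 0.3336·39 + 1.1419·87 = 112.3557
Output multipliers (column sums of L):
  Transport: 1.5396
  Energy: 1.4242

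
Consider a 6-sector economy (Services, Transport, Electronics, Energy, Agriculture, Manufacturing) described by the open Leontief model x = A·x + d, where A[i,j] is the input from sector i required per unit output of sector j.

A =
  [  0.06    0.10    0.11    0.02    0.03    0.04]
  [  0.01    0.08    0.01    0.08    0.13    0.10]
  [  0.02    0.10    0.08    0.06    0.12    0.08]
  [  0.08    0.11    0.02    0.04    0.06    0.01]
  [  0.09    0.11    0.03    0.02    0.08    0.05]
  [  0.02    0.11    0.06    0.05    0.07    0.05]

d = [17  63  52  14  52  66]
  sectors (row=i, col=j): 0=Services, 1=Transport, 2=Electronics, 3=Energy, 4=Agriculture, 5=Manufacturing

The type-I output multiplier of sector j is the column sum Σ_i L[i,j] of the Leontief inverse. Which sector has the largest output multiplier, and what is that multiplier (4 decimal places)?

Transport (1.9813)

Form M = I − A:
  [  0.94   -0.10   -0.11   -0.02   -0.03   -0.04]
  [ -0.01    0.92   -0.01   -0.08   -0.13   -0.10]
  [ -0.02   -0.10    0.92   -0.06   -0.12   -0.08]
  [ -0.08   -0.11   -0.02    0.96   -0.06   -0.01]
  [ -0.09   -0.11   -0.03   -0.02    0.92   -0.05]
  [ -0.02   -0.11   -0.06   -0.05   -0.07    0.95]
Leontief inverse L = M⁻¹:
  [  1.0826    0.1586    0.1402    0.0504    0.0853    0.0791]
  [  0.0429    1.1470    0.0349    0.1096    0.1856    0.1364]
  [  0.0543    0.1756    1.1117    0.0957    0.1874    0.1252]
  [  0.1041    0.1607    0.0434    1.0643    0.1044    0.0417]
  [  0.1175    0.1710    0.0596    0.0486    1.1326    0.0881]
  [  0.0453    0.1683    0.0839    0.0794    0.1241    1.0867]
Total output x = L · d:
  x_0 = 1.0826·17 + 0.1586·63 + 0.1402·52 + 0.0504·14 + 0.0853·52 + 0.0791·66 = 46.0515
  x_1 = 0.0429·17 + 1.1470·63 + 0.0349·52 + 0.1096·14 + 0.1856·52 + 0.1364·66 = 94.9967
  x_2 = 0.0543·17 + 0.1756·63 + 1.1117·52 + 0.0957·14 + 0.1874·52 + 0.1252·66 = 89.1392
  x_3 = 0.1041·17 + 0.1607·63 + 0.0434·52 + 1.0643·14 + 0.1044·52 + 0.0417·66 = 37.2319
  x_4 = 0.1175·17 + 0.1710·63 + 0.0596·52 + 0.0486·14 + 1.1326·52 + 0.0881·66 = 81.2653
  x_5 = 0.0453·17 + 0.1683·63 + 0.0839·52 + 0.0794·14 + 0.1241·52 + 1.0867·66 = 95.0202
Output multipliers (column sums of L):
  Services: 1.4468
  Transport: 1.9813
  Electronics: 1.4738
  Energy: 1.4480
  Agriculture: 1.8193
  Manufacturing: 1.5572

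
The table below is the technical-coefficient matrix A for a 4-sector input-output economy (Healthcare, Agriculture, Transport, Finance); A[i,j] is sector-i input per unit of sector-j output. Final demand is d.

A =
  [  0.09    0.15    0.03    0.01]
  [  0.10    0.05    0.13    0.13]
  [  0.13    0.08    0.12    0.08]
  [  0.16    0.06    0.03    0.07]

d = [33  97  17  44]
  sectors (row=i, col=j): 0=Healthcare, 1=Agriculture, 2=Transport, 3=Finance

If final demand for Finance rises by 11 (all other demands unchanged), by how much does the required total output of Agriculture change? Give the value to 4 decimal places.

1.8876

Form M = I − A:
  [  0.91   -0.15   -0.03   -0.01]
  [ -0.10    0.95   -0.13   -0.13]
  [ -0.13   -0.08    0.88   -0.08]
  [ -0.16   -0.06   -0.03    0.93]
Leontief inverse L = M⁻¹:
  [  1.1371    0.1881    0.0681    0.0444]
  [  0.1768    1.1061    0.1753    0.1716]
  [  0.2035    0.1382    1.1679    0.1220]
  [  0.2136    0.1082    0.0607    1.0979]
Total output x = L · d:
  x_0 = 1.1371·33 + 0.1881·97 + 0.0681·17 + 0.0444·44 = 58.8767
  x_1 = 0.1768·33 + 1.1061·97 + 0.1753·17 + 0.1716·44 = 123.6592
  x_2 = 0.2035·33 + 0.1382·97 + 1.1679·17 + 0.1220·44 = 45.3378
  x_3 = 0.2136·33 + 0.1082·97 + 0.0607·17 + 1.0979·44 = 66.8817
Δx_1 = L[1,3] · Δd_3 = 0.1716 · 11 = 1.8876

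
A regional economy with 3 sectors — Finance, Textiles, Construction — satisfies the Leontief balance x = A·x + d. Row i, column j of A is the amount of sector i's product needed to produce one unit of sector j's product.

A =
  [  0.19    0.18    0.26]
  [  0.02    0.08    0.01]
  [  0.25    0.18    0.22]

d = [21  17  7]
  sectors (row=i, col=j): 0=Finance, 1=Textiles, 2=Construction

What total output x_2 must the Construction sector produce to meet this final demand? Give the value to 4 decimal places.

Form M = I − A:
  [  0.81   -0.18   -0.26]
  [ -0.02    0.92   -0.01]
  [ -0.25   -0.18    0.78]
Leontief inverse L = M⁻¹:
  [  1.3877    0.3629    0.4672]
  [  0.0351    1.0989    0.0258]
  [  0.4529    0.3699    1.4378]
Total output x = L · d:
  x_0 = 1.3877·21 + 0.3629·17 + 0.4672·7 = 38.5829
  x_1 = 0.0351·21 + 1.0989·17 + 0.0258·7 = 19.5981
  x_2 = 0.4529·21 + 0.3699·17 + 1.4378·7 = 25.8633

25.8633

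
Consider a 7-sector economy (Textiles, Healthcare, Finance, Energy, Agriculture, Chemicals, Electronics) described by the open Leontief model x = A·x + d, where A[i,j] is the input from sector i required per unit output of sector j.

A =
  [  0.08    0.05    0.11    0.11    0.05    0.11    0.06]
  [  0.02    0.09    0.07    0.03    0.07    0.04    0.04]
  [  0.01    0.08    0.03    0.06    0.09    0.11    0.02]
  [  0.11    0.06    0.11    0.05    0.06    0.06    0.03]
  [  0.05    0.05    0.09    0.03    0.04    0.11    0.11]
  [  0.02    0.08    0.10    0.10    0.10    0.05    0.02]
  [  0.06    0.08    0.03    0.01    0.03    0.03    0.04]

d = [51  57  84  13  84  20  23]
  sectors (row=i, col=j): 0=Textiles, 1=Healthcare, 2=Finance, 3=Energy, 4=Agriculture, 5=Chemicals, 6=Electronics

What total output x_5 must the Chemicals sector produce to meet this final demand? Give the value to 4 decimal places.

Form M = I − A:
  [  0.92   -0.05   -0.11   -0.11   -0.05   -0.11   -0.06]
  [ -0.02    0.91   -0.07   -0.03   -0.07   -0.04   -0.04]
  [ -0.01   -0.08    0.97   -0.06   -0.09   -0.11   -0.02]
  [ -0.11   -0.06   -0.11    0.95   -0.06   -0.06   -0.03]
  [ -0.05   -0.05   -0.09   -0.03    0.96   -0.11   -0.11]
  [ -0.02   -0.08   -0.10   -0.10   -0.10    0.95   -0.02]
  [ -0.06   -0.08   -0.03   -0.01   -0.03   -0.03    0.96]
Leontief inverse L = M⁻¹:
  [  1.1293    0.1218    0.1896    0.1709    0.1187    0.1856    0.1024]
  [  0.0457    1.1353    0.1153    0.0616    0.1109    0.0854    0.0690]
  [  0.0410    0.1307    1.0872    0.0993    0.1381    0.1601    0.0529]
  [  0.1501    0.1203    0.1771    1.1029    0.1176    0.1284    0.0687]
  [  0.0858    0.1106    0.1498    0.0767    1.0951    0.1681    0.1445]
  [  0.0585    0.1387    0.1640    0.1442    0.1553    1.1132    0.0583]
  [  0.0817    0.1153    0.0671    0.0373    0.0613    0.0651    1.0625]
Total output x = L · d:
  x_0 = 1.1293·51 + 0.1218·57 + 0.1896·84 + 0.1709·13 + 0.1187·84 + 0.1856·20 + 0.1024·23 = 98.7187
  x_1 = 0.0457·51 + 1.1353·57 + 0.1153·84 + 0.0616·13 + 0.1109·84 + 0.0854·20 + 0.0690·23 = 90.1341
  x_2 = 0.0410·51 + 0.1307·57 + 1.0872·84 + 0.0993·13 + 0.1381·84 + 0.1601·20 + 0.0529·23 = 118.1778
  x_3 = 0.1501·51 + 0.1203·57 + 0.1771·84 + 1.1029·13 + 0.1176·84 + 0.1284·20 + 0.0687·23 = 57.7539
  x_4 = 0.0858·51 + 0.1106·57 + 0.1498·84 + 0.0767·13 + 1.0951·84 + 0.1681·20 + 0.1445·23 = 122.9315
  x_5 = 0.0585·51 + 0.1387·57 + 0.1640·84 + 0.1442·13 + 0.1553·84 + 1.1132·20 + 0.0583·23 = 63.1857
  x_6 = 0.0817·51 + 0.1153·57 + 0.0671·84 + 0.0373·13 + 0.0613·84 + 0.0651·20 + 1.0625·23 = 47.7503

63.1857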